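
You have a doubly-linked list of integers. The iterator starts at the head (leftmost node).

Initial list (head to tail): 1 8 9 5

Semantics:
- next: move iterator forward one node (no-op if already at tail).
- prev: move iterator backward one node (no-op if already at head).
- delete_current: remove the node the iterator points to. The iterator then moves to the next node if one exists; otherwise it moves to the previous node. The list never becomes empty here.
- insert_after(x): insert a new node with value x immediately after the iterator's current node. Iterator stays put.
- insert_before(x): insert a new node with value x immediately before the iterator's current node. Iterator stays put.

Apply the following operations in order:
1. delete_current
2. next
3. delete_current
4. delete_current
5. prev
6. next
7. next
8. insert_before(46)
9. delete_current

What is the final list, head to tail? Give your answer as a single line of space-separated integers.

After 1 (delete_current): list=[8, 9, 5] cursor@8
After 2 (next): list=[8, 9, 5] cursor@9
After 3 (delete_current): list=[8, 5] cursor@5
After 4 (delete_current): list=[8] cursor@8
After 5 (prev): list=[8] cursor@8
After 6 (next): list=[8] cursor@8
After 7 (next): list=[8] cursor@8
After 8 (insert_before(46)): list=[46, 8] cursor@8
After 9 (delete_current): list=[46] cursor@46

Answer: 46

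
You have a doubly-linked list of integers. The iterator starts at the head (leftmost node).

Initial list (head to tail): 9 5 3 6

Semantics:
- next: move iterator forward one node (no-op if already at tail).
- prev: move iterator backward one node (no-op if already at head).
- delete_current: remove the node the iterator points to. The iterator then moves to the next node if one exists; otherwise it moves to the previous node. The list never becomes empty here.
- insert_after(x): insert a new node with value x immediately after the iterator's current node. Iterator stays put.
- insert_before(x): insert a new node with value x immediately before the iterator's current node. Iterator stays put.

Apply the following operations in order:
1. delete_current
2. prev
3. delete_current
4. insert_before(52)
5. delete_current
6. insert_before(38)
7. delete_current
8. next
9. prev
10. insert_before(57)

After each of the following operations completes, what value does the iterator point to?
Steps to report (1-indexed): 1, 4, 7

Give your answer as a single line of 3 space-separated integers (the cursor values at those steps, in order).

Answer: 5 3 38

Derivation:
After 1 (delete_current): list=[5, 3, 6] cursor@5
After 2 (prev): list=[5, 3, 6] cursor@5
After 3 (delete_current): list=[3, 6] cursor@3
After 4 (insert_before(52)): list=[52, 3, 6] cursor@3
After 5 (delete_current): list=[52, 6] cursor@6
After 6 (insert_before(38)): list=[52, 38, 6] cursor@6
After 7 (delete_current): list=[52, 38] cursor@38
After 8 (next): list=[52, 38] cursor@38
After 9 (prev): list=[52, 38] cursor@52
After 10 (insert_before(57)): list=[57, 52, 38] cursor@52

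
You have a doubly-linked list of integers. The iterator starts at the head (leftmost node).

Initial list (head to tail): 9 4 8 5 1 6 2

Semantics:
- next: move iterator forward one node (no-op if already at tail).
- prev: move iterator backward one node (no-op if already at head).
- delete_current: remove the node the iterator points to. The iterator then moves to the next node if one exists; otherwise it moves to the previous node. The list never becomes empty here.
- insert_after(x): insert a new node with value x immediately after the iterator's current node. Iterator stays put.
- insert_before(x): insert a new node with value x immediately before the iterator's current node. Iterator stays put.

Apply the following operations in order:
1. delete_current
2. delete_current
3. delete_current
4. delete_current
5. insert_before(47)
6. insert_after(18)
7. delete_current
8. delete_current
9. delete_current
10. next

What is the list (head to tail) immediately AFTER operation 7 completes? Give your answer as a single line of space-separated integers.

Answer: 47 18 6 2

Derivation:
After 1 (delete_current): list=[4, 8, 5, 1, 6, 2] cursor@4
After 2 (delete_current): list=[8, 5, 1, 6, 2] cursor@8
After 3 (delete_current): list=[5, 1, 6, 2] cursor@5
After 4 (delete_current): list=[1, 6, 2] cursor@1
After 5 (insert_before(47)): list=[47, 1, 6, 2] cursor@1
After 6 (insert_after(18)): list=[47, 1, 18, 6, 2] cursor@1
After 7 (delete_current): list=[47, 18, 6, 2] cursor@18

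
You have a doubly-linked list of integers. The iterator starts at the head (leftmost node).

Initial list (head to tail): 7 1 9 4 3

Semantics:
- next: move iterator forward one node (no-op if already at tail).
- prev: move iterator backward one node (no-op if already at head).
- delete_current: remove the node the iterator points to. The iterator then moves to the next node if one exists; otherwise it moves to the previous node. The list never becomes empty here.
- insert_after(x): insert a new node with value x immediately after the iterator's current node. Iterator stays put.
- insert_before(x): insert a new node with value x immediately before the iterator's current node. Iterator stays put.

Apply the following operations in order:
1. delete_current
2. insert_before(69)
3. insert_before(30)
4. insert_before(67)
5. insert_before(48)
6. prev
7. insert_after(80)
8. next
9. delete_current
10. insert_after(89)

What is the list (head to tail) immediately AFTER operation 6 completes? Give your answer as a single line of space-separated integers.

After 1 (delete_current): list=[1, 9, 4, 3] cursor@1
After 2 (insert_before(69)): list=[69, 1, 9, 4, 3] cursor@1
After 3 (insert_before(30)): list=[69, 30, 1, 9, 4, 3] cursor@1
After 4 (insert_before(67)): list=[69, 30, 67, 1, 9, 4, 3] cursor@1
After 5 (insert_before(48)): list=[69, 30, 67, 48, 1, 9, 4, 3] cursor@1
After 6 (prev): list=[69, 30, 67, 48, 1, 9, 4, 3] cursor@48

Answer: 69 30 67 48 1 9 4 3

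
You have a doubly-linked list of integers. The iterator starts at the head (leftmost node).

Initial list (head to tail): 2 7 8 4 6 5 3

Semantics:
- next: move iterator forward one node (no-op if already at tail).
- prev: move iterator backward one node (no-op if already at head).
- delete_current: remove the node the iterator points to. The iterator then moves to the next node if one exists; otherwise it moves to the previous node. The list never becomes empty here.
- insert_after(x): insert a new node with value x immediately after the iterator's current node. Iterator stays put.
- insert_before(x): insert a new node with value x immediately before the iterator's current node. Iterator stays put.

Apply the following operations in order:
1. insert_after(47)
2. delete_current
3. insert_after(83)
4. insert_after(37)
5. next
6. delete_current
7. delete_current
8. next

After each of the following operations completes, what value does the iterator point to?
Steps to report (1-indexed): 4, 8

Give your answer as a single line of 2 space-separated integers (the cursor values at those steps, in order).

Answer: 47 8

Derivation:
After 1 (insert_after(47)): list=[2, 47, 7, 8, 4, 6, 5, 3] cursor@2
After 2 (delete_current): list=[47, 7, 8, 4, 6, 5, 3] cursor@47
After 3 (insert_after(83)): list=[47, 83, 7, 8, 4, 6, 5, 3] cursor@47
After 4 (insert_after(37)): list=[47, 37, 83, 7, 8, 4, 6, 5, 3] cursor@47
After 5 (next): list=[47, 37, 83, 7, 8, 4, 6, 5, 3] cursor@37
After 6 (delete_current): list=[47, 83, 7, 8, 4, 6, 5, 3] cursor@83
After 7 (delete_current): list=[47, 7, 8, 4, 6, 5, 3] cursor@7
After 8 (next): list=[47, 7, 8, 4, 6, 5, 3] cursor@8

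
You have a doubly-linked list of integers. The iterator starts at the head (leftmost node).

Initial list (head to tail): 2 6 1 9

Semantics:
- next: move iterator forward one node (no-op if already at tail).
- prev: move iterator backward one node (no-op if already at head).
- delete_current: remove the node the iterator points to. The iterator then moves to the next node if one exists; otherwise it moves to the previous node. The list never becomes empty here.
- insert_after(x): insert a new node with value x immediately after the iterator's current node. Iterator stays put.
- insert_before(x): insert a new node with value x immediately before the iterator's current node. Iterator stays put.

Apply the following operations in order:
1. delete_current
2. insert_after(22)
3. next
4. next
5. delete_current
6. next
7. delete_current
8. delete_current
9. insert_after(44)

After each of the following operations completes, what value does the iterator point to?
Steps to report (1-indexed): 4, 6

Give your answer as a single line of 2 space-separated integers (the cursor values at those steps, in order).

Answer: 1 9

Derivation:
After 1 (delete_current): list=[6, 1, 9] cursor@6
After 2 (insert_after(22)): list=[6, 22, 1, 9] cursor@6
After 3 (next): list=[6, 22, 1, 9] cursor@22
After 4 (next): list=[6, 22, 1, 9] cursor@1
After 5 (delete_current): list=[6, 22, 9] cursor@9
After 6 (next): list=[6, 22, 9] cursor@9
After 7 (delete_current): list=[6, 22] cursor@22
After 8 (delete_current): list=[6] cursor@6
After 9 (insert_after(44)): list=[6, 44] cursor@6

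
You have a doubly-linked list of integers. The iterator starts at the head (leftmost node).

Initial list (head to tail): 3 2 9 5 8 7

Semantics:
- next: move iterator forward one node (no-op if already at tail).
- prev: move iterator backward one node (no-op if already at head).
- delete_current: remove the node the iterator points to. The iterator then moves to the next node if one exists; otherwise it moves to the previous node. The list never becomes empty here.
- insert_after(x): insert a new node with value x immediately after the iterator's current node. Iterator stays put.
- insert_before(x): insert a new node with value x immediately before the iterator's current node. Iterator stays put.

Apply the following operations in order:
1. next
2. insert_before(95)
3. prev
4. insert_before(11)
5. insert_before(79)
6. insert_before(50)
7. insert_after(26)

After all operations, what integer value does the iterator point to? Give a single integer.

Answer: 95

Derivation:
After 1 (next): list=[3, 2, 9, 5, 8, 7] cursor@2
After 2 (insert_before(95)): list=[3, 95, 2, 9, 5, 8, 7] cursor@2
After 3 (prev): list=[3, 95, 2, 9, 5, 8, 7] cursor@95
After 4 (insert_before(11)): list=[3, 11, 95, 2, 9, 5, 8, 7] cursor@95
After 5 (insert_before(79)): list=[3, 11, 79, 95, 2, 9, 5, 8, 7] cursor@95
After 6 (insert_before(50)): list=[3, 11, 79, 50, 95, 2, 9, 5, 8, 7] cursor@95
After 7 (insert_after(26)): list=[3, 11, 79, 50, 95, 26, 2, 9, 5, 8, 7] cursor@95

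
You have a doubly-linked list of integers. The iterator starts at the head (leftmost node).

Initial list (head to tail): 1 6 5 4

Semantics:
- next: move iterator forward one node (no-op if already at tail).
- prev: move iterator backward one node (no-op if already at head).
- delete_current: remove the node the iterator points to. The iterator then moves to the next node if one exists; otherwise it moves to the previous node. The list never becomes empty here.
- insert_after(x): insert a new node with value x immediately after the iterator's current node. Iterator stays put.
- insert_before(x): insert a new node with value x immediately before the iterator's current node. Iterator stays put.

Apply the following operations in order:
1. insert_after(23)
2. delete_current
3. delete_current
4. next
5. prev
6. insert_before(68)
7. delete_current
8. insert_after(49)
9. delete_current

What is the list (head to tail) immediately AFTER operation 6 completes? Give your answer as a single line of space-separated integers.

Answer: 68 6 5 4

Derivation:
After 1 (insert_after(23)): list=[1, 23, 6, 5, 4] cursor@1
After 2 (delete_current): list=[23, 6, 5, 4] cursor@23
After 3 (delete_current): list=[6, 5, 4] cursor@6
After 4 (next): list=[6, 5, 4] cursor@5
After 5 (prev): list=[6, 5, 4] cursor@6
After 6 (insert_before(68)): list=[68, 6, 5, 4] cursor@6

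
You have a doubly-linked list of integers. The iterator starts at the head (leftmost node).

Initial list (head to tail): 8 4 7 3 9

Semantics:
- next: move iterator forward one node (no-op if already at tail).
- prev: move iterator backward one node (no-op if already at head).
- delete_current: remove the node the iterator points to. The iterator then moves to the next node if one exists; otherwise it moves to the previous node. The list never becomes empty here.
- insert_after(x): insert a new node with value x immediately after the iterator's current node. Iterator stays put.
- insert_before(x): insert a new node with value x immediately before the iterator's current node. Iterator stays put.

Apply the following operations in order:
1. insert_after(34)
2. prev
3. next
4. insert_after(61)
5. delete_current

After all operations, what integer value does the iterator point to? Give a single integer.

Answer: 61

Derivation:
After 1 (insert_after(34)): list=[8, 34, 4, 7, 3, 9] cursor@8
After 2 (prev): list=[8, 34, 4, 7, 3, 9] cursor@8
After 3 (next): list=[8, 34, 4, 7, 3, 9] cursor@34
After 4 (insert_after(61)): list=[8, 34, 61, 4, 7, 3, 9] cursor@34
After 5 (delete_current): list=[8, 61, 4, 7, 3, 9] cursor@61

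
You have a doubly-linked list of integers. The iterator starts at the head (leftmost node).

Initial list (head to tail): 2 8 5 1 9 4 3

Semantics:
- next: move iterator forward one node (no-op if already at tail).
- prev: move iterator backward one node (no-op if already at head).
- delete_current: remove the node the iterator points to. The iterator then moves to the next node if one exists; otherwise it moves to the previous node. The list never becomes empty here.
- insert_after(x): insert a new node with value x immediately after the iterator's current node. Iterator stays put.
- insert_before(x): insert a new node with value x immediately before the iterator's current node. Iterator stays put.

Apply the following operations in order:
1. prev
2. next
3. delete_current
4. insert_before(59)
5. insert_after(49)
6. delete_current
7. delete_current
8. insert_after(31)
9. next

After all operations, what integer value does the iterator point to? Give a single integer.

After 1 (prev): list=[2, 8, 5, 1, 9, 4, 3] cursor@2
After 2 (next): list=[2, 8, 5, 1, 9, 4, 3] cursor@8
After 3 (delete_current): list=[2, 5, 1, 9, 4, 3] cursor@5
After 4 (insert_before(59)): list=[2, 59, 5, 1, 9, 4, 3] cursor@5
After 5 (insert_after(49)): list=[2, 59, 5, 49, 1, 9, 4, 3] cursor@5
After 6 (delete_current): list=[2, 59, 49, 1, 9, 4, 3] cursor@49
After 7 (delete_current): list=[2, 59, 1, 9, 4, 3] cursor@1
After 8 (insert_after(31)): list=[2, 59, 1, 31, 9, 4, 3] cursor@1
After 9 (next): list=[2, 59, 1, 31, 9, 4, 3] cursor@31

Answer: 31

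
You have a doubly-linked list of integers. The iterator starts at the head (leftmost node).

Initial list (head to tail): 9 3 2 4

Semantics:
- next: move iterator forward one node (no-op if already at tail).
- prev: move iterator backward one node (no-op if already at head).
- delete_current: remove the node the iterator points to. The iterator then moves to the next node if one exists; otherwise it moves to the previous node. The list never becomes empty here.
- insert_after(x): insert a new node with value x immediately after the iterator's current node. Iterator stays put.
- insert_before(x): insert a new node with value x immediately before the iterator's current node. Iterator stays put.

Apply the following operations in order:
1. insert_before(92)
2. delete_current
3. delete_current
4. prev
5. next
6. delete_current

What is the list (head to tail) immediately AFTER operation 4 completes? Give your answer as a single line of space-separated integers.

After 1 (insert_before(92)): list=[92, 9, 3, 2, 4] cursor@9
After 2 (delete_current): list=[92, 3, 2, 4] cursor@3
After 3 (delete_current): list=[92, 2, 4] cursor@2
After 4 (prev): list=[92, 2, 4] cursor@92

Answer: 92 2 4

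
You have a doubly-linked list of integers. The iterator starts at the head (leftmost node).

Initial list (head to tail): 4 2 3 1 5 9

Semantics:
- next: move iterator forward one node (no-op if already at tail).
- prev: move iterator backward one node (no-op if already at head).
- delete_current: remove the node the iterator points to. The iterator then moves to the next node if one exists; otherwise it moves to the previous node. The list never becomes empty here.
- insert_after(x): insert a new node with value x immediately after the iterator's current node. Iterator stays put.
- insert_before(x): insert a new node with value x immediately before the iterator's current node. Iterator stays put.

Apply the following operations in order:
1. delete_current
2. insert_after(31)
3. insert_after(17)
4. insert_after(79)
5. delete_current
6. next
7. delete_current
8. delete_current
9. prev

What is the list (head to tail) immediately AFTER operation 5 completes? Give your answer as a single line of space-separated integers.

Answer: 79 17 31 3 1 5 9

Derivation:
After 1 (delete_current): list=[2, 3, 1, 5, 9] cursor@2
After 2 (insert_after(31)): list=[2, 31, 3, 1, 5, 9] cursor@2
After 3 (insert_after(17)): list=[2, 17, 31, 3, 1, 5, 9] cursor@2
After 4 (insert_after(79)): list=[2, 79, 17, 31, 3, 1, 5, 9] cursor@2
After 5 (delete_current): list=[79, 17, 31, 3, 1, 5, 9] cursor@79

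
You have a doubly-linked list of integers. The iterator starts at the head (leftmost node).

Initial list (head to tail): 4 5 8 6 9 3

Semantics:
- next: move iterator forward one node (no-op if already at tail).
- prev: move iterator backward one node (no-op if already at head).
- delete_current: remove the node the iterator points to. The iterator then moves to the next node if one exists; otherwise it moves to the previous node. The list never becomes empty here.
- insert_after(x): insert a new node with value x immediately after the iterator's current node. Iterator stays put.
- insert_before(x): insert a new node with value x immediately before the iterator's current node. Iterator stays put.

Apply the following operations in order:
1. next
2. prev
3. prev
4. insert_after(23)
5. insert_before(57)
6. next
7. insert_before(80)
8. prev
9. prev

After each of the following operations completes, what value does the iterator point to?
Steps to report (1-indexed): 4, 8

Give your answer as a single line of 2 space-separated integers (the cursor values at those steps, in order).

After 1 (next): list=[4, 5, 8, 6, 9, 3] cursor@5
After 2 (prev): list=[4, 5, 8, 6, 9, 3] cursor@4
After 3 (prev): list=[4, 5, 8, 6, 9, 3] cursor@4
After 4 (insert_after(23)): list=[4, 23, 5, 8, 6, 9, 3] cursor@4
After 5 (insert_before(57)): list=[57, 4, 23, 5, 8, 6, 9, 3] cursor@4
After 6 (next): list=[57, 4, 23, 5, 8, 6, 9, 3] cursor@23
After 7 (insert_before(80)): list=[57, 4, 80, 23, 5, 8, 6, 9, 3] cursor@23
After 8 (prev): list=[57, 4, 80, 23, 5, 8, 6, 9, 3] cursor@80
After 9 (prev): list=[57, 4, 80, 23, 5, 8, 6, 9, 3] cursor@4

Answer: 4 80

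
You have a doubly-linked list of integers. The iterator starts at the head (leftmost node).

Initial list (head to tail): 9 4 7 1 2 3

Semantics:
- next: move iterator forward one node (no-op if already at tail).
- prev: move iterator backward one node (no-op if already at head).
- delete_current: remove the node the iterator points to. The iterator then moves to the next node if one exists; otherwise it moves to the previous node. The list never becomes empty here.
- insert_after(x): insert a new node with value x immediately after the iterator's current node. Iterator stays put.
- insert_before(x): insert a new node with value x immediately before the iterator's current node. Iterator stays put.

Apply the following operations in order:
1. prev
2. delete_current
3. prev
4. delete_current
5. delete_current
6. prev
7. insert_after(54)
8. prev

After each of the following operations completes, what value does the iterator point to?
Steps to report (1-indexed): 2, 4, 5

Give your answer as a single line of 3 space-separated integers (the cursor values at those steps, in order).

After 1 (prev): list=[9, 4, 7, 1, 2, 3] cursor@9
After 2 (delete_current): list=[4, 7, 1, 2, 3] cursor@4
After 3 (prev): list=[4, 7, 1, 2, 3] cursor@4
After 4 (delete_current): list=[7, 1, 2, 3] cursor@7
After 5 (delete_current): list=[1, 2, 3] cursor@1
After 6 (prev): list=[1, 2, 3] cursor@1
After 7 (insert_after(54)): list=[1, 54, 2, 3] cursor@1
After 8 (prev): list=[1, 54, 2, 3] cursor@1

Answer: 4 7 1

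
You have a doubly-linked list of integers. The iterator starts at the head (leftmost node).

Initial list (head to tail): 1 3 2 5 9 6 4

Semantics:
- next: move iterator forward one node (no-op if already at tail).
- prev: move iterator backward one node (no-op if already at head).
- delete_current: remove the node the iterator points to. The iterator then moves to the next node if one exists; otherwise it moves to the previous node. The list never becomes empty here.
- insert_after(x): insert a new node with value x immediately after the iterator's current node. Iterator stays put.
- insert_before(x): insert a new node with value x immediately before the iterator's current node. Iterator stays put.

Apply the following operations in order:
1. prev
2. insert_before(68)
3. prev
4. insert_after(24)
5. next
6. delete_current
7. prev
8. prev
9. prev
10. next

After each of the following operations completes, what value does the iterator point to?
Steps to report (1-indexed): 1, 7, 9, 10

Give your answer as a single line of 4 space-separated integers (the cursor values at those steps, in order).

After 1 (prev): list=[1, 3, 2, 5, 9, 6, 4] cursor@1
After 2 (insert_before(68)): list=[68, 1, 3, 2, 5, 9, 6, 4] cursor@1
After 3 (prev): list=[68, 1, 3, 2, 5, 9, 6, 4] cursor@68
After 4 (insert_after(24)): list=[68, 24, 1, 3, 2, 5, 9, 6, 4] cursor@68
After 5 (next): list=[68, 24, 1, 3, 2, 5, 9, 6, 4] cursor@24
After 6 (delete_current): list=[68, 1, 3, 2, 5, 9, 6, 4] cursor@1
After 7 (prev): list=[68, 1, 3, 2, 5, 9, 6, 4] cursor@68
After 8 (prev): list=[68, 1, 3, 2, 5, 9, 6, 4] cursor@68
After 9 (prev): list=[68, 1, 3, 2, 5, 9, 6, 4] cursor@68
After 10 (next): list=[68, 1, 3, 2, 5, 9, 6, 4] cursor@1

Answer: 1 68 68 1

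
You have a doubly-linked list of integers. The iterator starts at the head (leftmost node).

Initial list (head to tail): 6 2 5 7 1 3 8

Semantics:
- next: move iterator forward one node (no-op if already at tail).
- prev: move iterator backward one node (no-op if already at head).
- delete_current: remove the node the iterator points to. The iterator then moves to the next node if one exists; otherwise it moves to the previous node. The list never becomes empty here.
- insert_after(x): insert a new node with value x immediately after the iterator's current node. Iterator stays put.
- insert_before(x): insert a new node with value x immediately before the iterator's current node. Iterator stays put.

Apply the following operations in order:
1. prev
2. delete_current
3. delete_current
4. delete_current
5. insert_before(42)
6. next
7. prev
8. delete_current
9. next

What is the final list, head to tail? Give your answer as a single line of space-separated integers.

Answer: 42 1 3 8

Derivation:
After 1 (prev): list=[6, 2, 5, 7, 1, 3, 8] cursor@6
After 2 (delete_current): list=[2, 5, 7, 1, 3, 8] cursor@2
After 3 (delete_current): list=[5, 7, 1, 3, 8] cursor@5
After 4 (delete_current): list=[7, 1, 3, 8] cursor@7
After 5 (insert_before(42)): list=[42, 7, 1, 3, 8] cursor@7
After 6 (next): list=[42, 7, 1, 3, 8] cursor@1
After 7 (prev): list=[42, 7, 1, 3, 8] cursor@7
After 8 (delete_current): list=[42, 1, 3, 8] cursor@1
After 9 (next): list=[42, 1, 3, 8] cursor@3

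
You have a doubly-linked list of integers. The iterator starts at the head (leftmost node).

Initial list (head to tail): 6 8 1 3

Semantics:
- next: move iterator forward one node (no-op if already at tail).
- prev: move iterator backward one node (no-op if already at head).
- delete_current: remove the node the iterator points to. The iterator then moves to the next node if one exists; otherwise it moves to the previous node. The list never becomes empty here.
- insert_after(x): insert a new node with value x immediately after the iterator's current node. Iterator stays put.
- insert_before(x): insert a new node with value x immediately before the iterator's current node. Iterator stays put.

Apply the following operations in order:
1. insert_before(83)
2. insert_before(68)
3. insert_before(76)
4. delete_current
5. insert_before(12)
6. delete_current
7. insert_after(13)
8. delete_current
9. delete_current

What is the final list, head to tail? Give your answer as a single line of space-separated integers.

Answer: 83 68 76 12 3

Derivation:
After 1 (insert_before(83)): list=[83, 6, 8, 1, 3] cursor@6
After 2 (insert_before(68)): list=[83, 68, 6, 8, 1, 3] cursor@6
After 3 (insert_before(76)): list=[83, 68, 76, 6, 8, 1, 3] cursor@6
After 4 (delete_current): list=[83, 68, 76, 8, 1, 3] cursor@8
After 5 (insert_before(12)): list=[83, 68, 76, 12, 8, 1, 3] cursor@8
After 6 (delete_current): list=[83, 68, 76, 12, 1, 3] cursor@1
After 7 (insert_after(13)): list=[83, 68, 76, 12, 1, 13, 3] cursor@1
After 8 (delete_current): list=[83, 68, 76, 12, 13, 3] cursor@13
After 9 (delete_current): list=[83, 68, 76, 12, 3] cursor@3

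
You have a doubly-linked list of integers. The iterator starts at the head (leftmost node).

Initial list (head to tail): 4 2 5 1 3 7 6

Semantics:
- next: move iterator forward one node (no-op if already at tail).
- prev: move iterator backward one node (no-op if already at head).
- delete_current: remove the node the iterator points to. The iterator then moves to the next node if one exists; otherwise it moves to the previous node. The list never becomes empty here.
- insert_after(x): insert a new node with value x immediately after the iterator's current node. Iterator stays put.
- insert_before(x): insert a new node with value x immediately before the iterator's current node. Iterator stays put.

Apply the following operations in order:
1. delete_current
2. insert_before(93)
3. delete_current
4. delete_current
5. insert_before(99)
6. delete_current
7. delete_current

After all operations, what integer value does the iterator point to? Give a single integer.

After 1 (delete_current): list=[2, 5, 1, 3, 7, 6] cursor@2
After 2 (insert_before(93)): list=[93, 2, 5, 1, 3, 7, 6] cursor@2
After 3 (delete_current): list=[93, 5, 1, 3, 7, 6] cursor@5
After 4 (delete_current): list=[93, 1, 3, 7, 6] cursor@1
After 5 (insert_before(99)): list=[93, 99, 1, 3, 7, 6] cursor@1
After 6 (delete_current): list=[93, 99, 3, 7, 6] cursor@3
After 7 (delete_current): list=[93, 99, 7, 6] cursor@7

Answer: 7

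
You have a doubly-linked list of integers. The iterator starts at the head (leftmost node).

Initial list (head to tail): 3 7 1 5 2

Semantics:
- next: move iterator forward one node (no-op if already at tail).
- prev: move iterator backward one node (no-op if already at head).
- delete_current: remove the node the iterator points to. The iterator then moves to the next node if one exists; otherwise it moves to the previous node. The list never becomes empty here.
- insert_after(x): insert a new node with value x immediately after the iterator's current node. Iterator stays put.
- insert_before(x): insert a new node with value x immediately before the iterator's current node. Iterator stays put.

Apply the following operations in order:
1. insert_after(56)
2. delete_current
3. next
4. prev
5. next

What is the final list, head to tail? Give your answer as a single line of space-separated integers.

After 1 (insert_after(56)): list=[3, 56, 7, 1, 5, 2] cursor@3
After 2 (delete_current): list=[56, 7, 1, 5, 2] cursor@56
After 3 (next): list=[56, 7, 1, 5, 2] cursor@7
After 4 (prev): list=[56, 7, 1, 5, 2] cursor@56
After 5 (next): list=[56, 7, 1, 5, 2] cursor@7

Answer: 56 7 1 5 2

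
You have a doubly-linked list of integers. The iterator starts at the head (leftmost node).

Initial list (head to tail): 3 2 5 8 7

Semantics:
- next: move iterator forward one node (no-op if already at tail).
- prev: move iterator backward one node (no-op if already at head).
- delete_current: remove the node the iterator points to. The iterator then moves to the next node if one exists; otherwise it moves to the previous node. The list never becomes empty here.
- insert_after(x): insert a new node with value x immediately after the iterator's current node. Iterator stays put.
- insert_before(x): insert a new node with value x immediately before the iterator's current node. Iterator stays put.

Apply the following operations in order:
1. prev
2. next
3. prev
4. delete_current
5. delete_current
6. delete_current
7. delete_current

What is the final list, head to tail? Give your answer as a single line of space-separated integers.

Answer: 7

Derivation:
After 1 (prev): list=[3, 2, 5, 8, 7] cursor@3
After 2 (next): list=[3, 2, 5, 8, 7] cursor@2
After 3 (prev): list=[3, 2, 5, 8, 7] cursor@3
After 4 (delete_current): list=[2, 5, 8, 7] cursor@2
After 5 (delete_current): list=[5, 8, 7] cursor@5
After 6 (delete_current): list=[8, 7] cursor@8
After 7 (delete_current): list=[7] cursor@7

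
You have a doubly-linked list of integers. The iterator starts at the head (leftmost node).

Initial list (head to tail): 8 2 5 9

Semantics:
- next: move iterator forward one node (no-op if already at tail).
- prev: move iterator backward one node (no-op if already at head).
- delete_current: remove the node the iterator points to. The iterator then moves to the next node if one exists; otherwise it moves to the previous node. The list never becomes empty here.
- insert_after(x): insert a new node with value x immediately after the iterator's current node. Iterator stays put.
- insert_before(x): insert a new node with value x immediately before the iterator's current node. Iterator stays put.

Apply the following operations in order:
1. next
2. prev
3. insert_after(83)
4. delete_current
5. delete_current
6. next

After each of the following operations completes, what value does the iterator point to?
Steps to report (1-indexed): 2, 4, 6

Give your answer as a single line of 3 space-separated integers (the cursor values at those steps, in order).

After 1 (next): list=[8, 2, 5, 9] cursor@2
After 2 (prev): list=[8, 2, 5, 9] cursor@8
After 3 (insert_after(83)): list=[8, 83, 2, 5, 9] cursor@8
After 4 (delete_current): list=[83, 2, 5, 9] cursor@83
After 5 (delete_current): list=[2, 5, 9] cursor@2
After 6 (next): list=[2, 5, 9] cursor@5

Answer: 8 83 5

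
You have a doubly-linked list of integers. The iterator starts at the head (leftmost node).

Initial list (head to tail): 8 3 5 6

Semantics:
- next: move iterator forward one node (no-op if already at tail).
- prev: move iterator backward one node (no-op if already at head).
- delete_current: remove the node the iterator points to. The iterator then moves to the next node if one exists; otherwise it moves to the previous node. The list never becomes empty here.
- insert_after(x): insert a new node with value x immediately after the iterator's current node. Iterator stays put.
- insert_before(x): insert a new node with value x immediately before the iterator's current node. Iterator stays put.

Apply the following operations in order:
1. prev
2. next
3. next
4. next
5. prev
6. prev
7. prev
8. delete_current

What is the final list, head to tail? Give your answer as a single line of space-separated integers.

After 1 (prev): list=[8, 3, 5, 6] cursor@8
After 2 (next): list=[8, 3, 5, 6] cursor@3
After 3 (next): list=[8, 3, 5, 6] cursor@5
After 4 (next): list=[8, 3, 5, 6] cursor@6
After 5 (prev): list=[8, 3, 5, 6] cursor@5
After 6 (prev): list=[8, 3, 5, 6] cursor@3
After 7 (prev): list=[8, 3, 5, 6] cursor@8
After 8 (delete_current): list=[3, 5, 6] cursor@3

Answer: 3 5 6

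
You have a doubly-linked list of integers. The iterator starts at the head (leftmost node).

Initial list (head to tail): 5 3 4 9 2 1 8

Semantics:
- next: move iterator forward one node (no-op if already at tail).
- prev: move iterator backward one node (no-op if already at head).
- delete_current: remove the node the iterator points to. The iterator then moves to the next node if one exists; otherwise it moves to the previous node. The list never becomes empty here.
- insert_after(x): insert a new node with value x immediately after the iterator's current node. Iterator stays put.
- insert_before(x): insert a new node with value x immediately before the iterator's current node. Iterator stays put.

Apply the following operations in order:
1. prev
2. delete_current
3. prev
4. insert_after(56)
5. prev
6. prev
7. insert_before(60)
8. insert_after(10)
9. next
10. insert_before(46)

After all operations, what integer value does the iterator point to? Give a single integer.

After 1 (prev): list=[5, 3, 4, 9, 2, 1, 8] cursor@5
After 2 (delete_current): list=[3, 4, 9, 2, 1, 8] cursor@3
After 3 (prev): list=[3, 4, 9, 2, 1, 8] cursor@3
After 4 (insert_after(56)): list=[3, 56, 4, 9, 2, 1, 8] cursor@3
After 5 (prev): list=[3, 56, 4, 9, 2, 1, 8] cursor@3
After 6 (prev): list=[3, 56, 4, 9, 2, 1, 8] cursor@3
After 7 (insert_before(60)): list=[60, 3, 56, 4, 9, 2, 1, 8] cursor@3
After 8 (insert_after(10)): list=[60, 3, 10, 56, 4, 9, 2, 1, 8] cursor@3
After 9 (next): list=[60, 3, 10, 56, 4, 9, 2, 1, 8] cursor@10
After 10 (insert_before(46)): list=[60, 3, 46, 10, 56, 4, 9, 2, 1, 8] cursor@10

Answer: 10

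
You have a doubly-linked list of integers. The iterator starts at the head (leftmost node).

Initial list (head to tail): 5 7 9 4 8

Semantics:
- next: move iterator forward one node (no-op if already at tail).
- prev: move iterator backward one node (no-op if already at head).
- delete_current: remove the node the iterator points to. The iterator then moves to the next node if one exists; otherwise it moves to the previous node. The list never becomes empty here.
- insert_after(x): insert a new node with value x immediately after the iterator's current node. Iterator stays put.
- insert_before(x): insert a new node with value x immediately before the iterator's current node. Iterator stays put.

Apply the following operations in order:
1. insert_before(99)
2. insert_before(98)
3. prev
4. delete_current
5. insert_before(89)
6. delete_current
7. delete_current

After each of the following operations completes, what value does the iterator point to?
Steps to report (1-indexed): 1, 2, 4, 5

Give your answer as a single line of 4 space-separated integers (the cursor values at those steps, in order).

After 1 (insert_before(99)): list=[99, 5, 7, 9, 4, 8] cursor@5
After 2 (insert_before(98)): list=[99, 98, 5, 7, 9, 4, 8] cursor@5
After 3 (prev): list=[99, 98, 5, 7, 9, 4, 8] cursor@98
After 4 (delete_current): list=[99, 5, 7, 9, 4, 8] cursor@5
After 5 (insert_before(89)): list=[99, 89, 5, 7, 9, 4, 8] cursor@5
After 6 (delete_current): list=[99, 89, 7, 9, 4, 8] cursor@7
After 7 (delete_current): list=[99, 89, 9, 4, 8] cursor@9

Answer: 5 5 5 5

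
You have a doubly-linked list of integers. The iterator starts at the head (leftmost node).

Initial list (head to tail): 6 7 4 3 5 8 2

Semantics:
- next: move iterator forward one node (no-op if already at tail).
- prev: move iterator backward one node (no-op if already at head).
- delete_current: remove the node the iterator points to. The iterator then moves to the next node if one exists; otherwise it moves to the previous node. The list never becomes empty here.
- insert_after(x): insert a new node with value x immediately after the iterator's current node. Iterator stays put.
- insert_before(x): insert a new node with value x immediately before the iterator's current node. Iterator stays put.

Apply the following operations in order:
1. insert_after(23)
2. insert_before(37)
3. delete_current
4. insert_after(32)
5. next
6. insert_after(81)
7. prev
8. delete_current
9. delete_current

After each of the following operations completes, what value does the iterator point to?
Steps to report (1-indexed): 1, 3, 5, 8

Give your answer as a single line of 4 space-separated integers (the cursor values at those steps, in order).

Answer: 6 23 32 32

Derivation:
After 1 (insert_after(23)): list=[6, 23, 7, 4, 3, 5, 8, 2] cursor@6
After 2 (insert_before(37)): list=[37, 6, 23, 7, 4, 3, 5, 8, 2] cursor@6
After 3 (delete_current): list=[37, 23, 7, 4, 3, 5, 8, 2] cursor@23
After 4 (insert_after(32)): list=[37, 23, 32, 7, 4, 3, 5, 8, 2] cursor@23
After 5 (next): list=[37, 23, 32, 7, 4, 3, 5, 8, 2] cursor@32
After 6 (insert_after(81)): list=[37, 23, 32, 81, 7, 4, 3, 5, 8, 2] cursor@32
After 7 (prev): list=[37, 23, 32, 81, 7, 4, 3, 5, 8, 2] cursor@23
After 8 (delete_current): list=[37, 32, 81, 7, 4, 3, 5, 8, 2] cursor@32
After 9 (delete_current): list=[37, 81, 7, 4, 3, 5, 8, 2] cursor@81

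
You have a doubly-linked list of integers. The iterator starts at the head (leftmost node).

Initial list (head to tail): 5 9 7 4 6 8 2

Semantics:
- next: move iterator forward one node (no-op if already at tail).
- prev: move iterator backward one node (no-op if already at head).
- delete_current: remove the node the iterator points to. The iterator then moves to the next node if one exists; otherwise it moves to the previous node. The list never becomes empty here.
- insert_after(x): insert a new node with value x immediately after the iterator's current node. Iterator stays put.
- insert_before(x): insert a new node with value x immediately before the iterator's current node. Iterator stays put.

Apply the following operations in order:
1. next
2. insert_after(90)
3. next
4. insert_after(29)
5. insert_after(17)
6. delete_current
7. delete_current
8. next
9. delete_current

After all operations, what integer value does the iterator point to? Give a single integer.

Answer: 4

Derivation:
After 1 (next): list=[5, 9, 7, 4, 6, 8, 2] cursor@9
After 2 (insert_after(90)): list=[5, 9, 90, 7, 4, 6, 8, 2] cursor@9
After 3 (next): list=[5, 9, 90, 7, 4, 6, 8, 2] cursor@90
After 4 (insert_after(29)): list=[5, 9, 90, 29, 7, 4, 6, 8, 2] cursor@90
After 5 (insert_after(17)): list=[5, 9, 90, 17, 29, 7, 4, 6, 8, 2] cursor@90
After 6 (delete_current): list=[5, 9, 17, 29, 7, 4, 6, 8, 2] cursor@17
After 7 (delete_current): list=[5, 9, 29, 7, 4, 6, 8, 2] cursor@29
After 8 (next): list=[5, 9, 29, 7, 4, 6, 8, 2] cursor@7
After 9 (delete_current): list=[5, 9, 29, 4, 6, 8, 2] cursor@4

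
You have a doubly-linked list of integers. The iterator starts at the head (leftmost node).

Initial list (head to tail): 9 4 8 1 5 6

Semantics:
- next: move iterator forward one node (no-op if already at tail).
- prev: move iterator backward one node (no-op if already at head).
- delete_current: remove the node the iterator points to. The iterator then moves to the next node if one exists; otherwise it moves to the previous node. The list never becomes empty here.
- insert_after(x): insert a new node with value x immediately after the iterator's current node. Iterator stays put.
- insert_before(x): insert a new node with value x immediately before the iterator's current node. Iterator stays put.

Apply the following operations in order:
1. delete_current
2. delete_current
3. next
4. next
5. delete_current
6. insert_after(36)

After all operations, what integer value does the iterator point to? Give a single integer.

Answer: 6

Derivation:
After 1 (delete_current): list=[4, 8, 1, 5, 6] cursor@4
After 2 (delete_current): list=[8, 1, 5, 6] cursor@8
After 3 (next): list=[8, 1, 5, 6] cursor@1
After 4 (next): list=[8, 1, 5, 6] cursor@5
After 5 (delete_current): list=[8, 1, 6] cursor@6
After 6 (insert_after(36)): list=[8, 1, 6, 36] cursor@6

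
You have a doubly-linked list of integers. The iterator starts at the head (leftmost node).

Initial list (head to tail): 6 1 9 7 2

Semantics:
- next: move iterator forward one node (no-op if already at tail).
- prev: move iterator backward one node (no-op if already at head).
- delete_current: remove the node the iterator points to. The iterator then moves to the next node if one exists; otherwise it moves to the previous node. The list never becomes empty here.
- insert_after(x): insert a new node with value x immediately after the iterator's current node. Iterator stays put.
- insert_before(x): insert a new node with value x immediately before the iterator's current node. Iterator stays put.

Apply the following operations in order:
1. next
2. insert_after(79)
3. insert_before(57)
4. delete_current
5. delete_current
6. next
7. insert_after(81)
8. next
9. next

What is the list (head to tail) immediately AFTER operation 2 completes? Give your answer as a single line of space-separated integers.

Answer: 6 1 79 9 7 2

Derivation:
After 1 (next): list=[6, 1, 9, 7, 2] cursor@1
After 2 (insert_after(79)): list=[6, 1, 79, 9, 7, 2] cursor@1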